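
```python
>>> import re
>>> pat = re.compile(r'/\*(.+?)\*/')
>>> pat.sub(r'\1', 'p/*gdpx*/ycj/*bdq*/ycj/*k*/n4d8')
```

'pgdpxycjbdqycjkn4d8'

Lazy quantifiers expand one character at a time until the remainder of the pattern can match.
Matches: at [1:9] → '/*gdpx*/'; at [12:19] → '/*bdq*/'; at [22:27] → '/*k*/'.
Each match is replaced using the text its own group 1 captured.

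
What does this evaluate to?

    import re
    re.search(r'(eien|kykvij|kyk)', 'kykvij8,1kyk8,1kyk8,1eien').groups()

('kykvij',)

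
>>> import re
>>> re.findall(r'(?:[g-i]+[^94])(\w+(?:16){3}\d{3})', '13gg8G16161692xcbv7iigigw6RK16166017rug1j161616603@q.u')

['G16161692xcbv7iigigw6RK16166017rug1j161616603']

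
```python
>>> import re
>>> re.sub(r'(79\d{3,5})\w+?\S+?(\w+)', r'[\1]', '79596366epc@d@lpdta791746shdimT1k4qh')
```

'[7959636]@d@lpdta[791746]'

The pattern matches the literal '79', then 3 to 5 of a digit (captured); then one or more of a word character (lazy), then one or more of a non-whitespace character (lazy); then one or more of a word character (captured).
A non-greedy quantifier consumes as few characters as it can — just enough that the remainder of the pattern still matches from where it stops; whatever follows it matches normally.
Matches: at [0:11] → '79596366epc'; at [19:36] → '791746shdimT1k4qh'.
Each match is replaced using the text its own group 1 captured.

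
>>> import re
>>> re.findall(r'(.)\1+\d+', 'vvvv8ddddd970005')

['v', 'd']

`\1` is not a pattern — it's the concrete string captured by group 1, re-applied verbatim.
Because there's exactly one group, `findall` drops the full match and keeps group 1 from each hit.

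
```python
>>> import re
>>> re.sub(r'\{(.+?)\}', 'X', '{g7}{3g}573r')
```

'XX573r'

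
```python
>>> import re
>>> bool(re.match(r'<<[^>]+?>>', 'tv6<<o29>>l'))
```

`re.match` only tries the pattern at the start of the string.
Here the pattern fails at index 0, so the call returns None, and `bool(None)` is False.

False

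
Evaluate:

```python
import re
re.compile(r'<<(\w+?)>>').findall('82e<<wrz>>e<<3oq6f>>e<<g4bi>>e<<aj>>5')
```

['wrz', '3oq6f', 'g4bi', 'aj']

With a single group, `findall` returns only what that group captured — 4 items.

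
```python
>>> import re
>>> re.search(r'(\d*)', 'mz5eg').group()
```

The match spans [0:0] → ''.

''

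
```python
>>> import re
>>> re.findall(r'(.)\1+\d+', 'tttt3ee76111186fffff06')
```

A backreference is literal: `\1` must see the identical characters the first group matched.
Matches: at [0:5] match 'tttt3', group 1 = 't'; at [5:15] match 'ee76111186', group 1 = 'e'; at [15:22] match 'fffff06', group 1 = 'f'.
`findall` collects group 1 from each match (3 total).

['t', 'e', 'f']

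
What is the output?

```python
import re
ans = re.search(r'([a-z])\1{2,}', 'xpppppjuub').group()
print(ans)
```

ppppp

A backreference is literal: `\1` must see the identical characters the first group matched.
`search` walks the string left to right and returns the first match it finds.
The match spans [1:6] → 'ppppp'.
Captured: group 1 = 'p'.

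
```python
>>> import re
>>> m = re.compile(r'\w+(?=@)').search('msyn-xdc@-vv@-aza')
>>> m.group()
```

'xdc'

Lookahead/lookbehind check context without consuming it, so the matched span excludes the asserted characters.
`search` walks the string left to right and returns the first match it finds.
The match spans [5:8] → 'xdc'.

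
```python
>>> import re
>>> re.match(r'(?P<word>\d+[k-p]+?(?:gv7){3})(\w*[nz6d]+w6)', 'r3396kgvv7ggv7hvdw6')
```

None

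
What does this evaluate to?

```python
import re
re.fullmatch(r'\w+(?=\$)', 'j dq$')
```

Lookahead/lookbehind check context without consuming it, so the matched span excludes the asserted characters.
`fullmatch` succeeds only if the pattern covers the string from start to end.
Here there's no way to consume every character, so the call returns None.

None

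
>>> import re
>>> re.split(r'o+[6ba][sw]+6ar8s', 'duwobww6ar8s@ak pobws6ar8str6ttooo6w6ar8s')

['duw', '@ak p', 'tr6tt', '']

This matches one or more of a literal 'o', then one of [6ba], then one or more of one of [sw]; then the literal '6a', then the literal 'r8s'.
Matches to split on: at [3:12] → 'obww6ar8s'; at [17:26] → 'obws6ar8s'; at [31:41] → 'ooo6w6ar8s'.
Each match becomes a cut point; 4 segments remain.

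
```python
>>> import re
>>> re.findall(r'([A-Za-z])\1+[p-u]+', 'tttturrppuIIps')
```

['t', 'I']

After group 1 captures some text, `\1` only succeeds where that same text appears again.
Because there's exactly one group, `findall` drops the full match and keeps group 1 from each hit.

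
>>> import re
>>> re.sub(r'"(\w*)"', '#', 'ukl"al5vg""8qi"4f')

Each match is replaced by '#'.

'ukl##4f'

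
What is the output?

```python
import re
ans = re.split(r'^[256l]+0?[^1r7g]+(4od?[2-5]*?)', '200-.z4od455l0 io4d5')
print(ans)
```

['', '4od', '455l0 io4d5']

This matches anchored at the start of the string; then one or more of one of [256l], then optionally the literal '0'; then one or more of any character except [1r7g]; then the literal '4o', then optionally a literal 'd', then zero or more of a character in [2-5] (lazy) (captured).
`re.split` interleaves the captured-group text with the surrounding fragments.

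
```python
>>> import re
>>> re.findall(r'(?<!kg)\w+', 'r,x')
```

The negative lookaround is zero-width — it rules out positions where the adjacent text would match, without consuming anything.
Matches: at [0:1] → 'r'; at [2:3] → 'x'.
Since nothing is captured, `findall` lists the 2 matched substrings directly.

['r', 'x']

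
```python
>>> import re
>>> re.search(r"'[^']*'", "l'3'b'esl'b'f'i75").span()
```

(1, 4)

`re.search` tries every starting position until one works.
The match spans [1:4] → "'3'".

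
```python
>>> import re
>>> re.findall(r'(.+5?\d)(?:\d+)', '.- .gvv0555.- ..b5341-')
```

The pattern matches one or more of any character, then optionally a literal '5', then a digit (captured); then one or more of a digit (non-capturing group).
Matches: at [0:21] match '.- .gvv0555.- ..b5341', group 1 = '.- .gvv0555.- ..b534'.
With a single group, `findall` returns only what that group captured — 1 item.

['.- .gvv0555.- ..b534']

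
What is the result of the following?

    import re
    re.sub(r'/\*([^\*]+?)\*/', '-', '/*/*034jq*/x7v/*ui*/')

Matches: at [2:11] → '/*034jq*/'; at [14:20] → '/*ui*/'.
`sub` substitutes '-' at each match site.

'/*-x7v-'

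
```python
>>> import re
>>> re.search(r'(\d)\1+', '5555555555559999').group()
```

The backreference `\1` re-matches whatever the first group consumed, character for character.
The match spans [0:12] → '555555555555'.

'555555555555'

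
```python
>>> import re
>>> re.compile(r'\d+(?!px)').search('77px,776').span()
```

Because the assertion is negative and zero-width, positions next to the forbidden text are skipped.
`re.search` scans for the first position where the pattern succeeds.
The match spans [0:1] → '7'.

(0, 1)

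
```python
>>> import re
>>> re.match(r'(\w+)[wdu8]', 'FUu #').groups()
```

The match spans [0:3] → 'FUu'.
Captured: group 1 = 'FU'.

('FU',)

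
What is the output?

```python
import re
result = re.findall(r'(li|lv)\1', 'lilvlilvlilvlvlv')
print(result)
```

['lv']

`\1` has to match the exact text group 1 already captured.
Walking the string: at [10:14] match 'lvlv', group 1 = 'lv'.
One capturing group, so `findall` returns just the captured substring from the one match — 1 in all.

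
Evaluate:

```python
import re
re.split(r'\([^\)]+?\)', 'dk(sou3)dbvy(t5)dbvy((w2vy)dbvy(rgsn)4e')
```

Matches to split on: at [2:8] → '(sou3)'; at [12:16] → '(t5)'; at [20:27] → '((w2vy)'; at [31:37] → '(rgsn)'.
Splitting on the pattern gives 5 pieces.

['dk', 'dbvy', 'dbvy', 'dbvy', '4e']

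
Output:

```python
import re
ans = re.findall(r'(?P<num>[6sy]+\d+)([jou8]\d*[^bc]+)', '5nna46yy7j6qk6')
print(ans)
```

[('6yy7', 'j6qk6')]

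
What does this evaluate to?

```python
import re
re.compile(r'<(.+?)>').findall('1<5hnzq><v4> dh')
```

['5hnzq', 'v4']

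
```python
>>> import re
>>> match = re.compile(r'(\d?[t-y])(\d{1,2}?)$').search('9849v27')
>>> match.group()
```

The pattern matches optionally a digit, then a character in [t-y] (captured); then 1 to 2 of a digit (lazy) (captured); then anchored at the end.
`search` walks the string left to right and returns the first match it finds.
The match spans [3:7] → '9v27'.
Captured: group 1 = '9v', group 2 = '27'.

'9v27'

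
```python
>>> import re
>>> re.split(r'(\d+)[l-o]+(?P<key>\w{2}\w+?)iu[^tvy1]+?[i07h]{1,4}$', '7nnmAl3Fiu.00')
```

The pattern matches one or more of a digit (captured); then one or more of a character in [l-o]; then exactly 2 of a word character, then one or more of a word character (lazy) (captured as 'key'); then the literal 'iu', then one or more of any character except [tvy1] (lazy), then 1 to 4 of one of [i07h]; then anchored at the end.
Matches to split on: at [0:13] → '7nnmAl3Fiu.00'.
With a capturing group present, the delimiter's captured portion is kept in the result list.

['', '7', 'Al3F', '']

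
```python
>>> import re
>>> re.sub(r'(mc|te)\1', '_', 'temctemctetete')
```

After group 1 captures some text, `\1` only succeeds where that same text appears again.
Matches: at [8:12] → 'tete'.
Each match is replaced by '_'.

'temctemc_te'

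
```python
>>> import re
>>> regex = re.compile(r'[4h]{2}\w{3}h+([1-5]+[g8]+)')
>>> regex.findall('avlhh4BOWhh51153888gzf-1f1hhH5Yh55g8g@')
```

Pattern: exactly 2 of one of [4h], then exactly 3 of a word character, then one or more of a literal 'h'; then one or more of a character in [1-5], then one or more of one of [g8] (captured).
With a single group, `findall` returns only what that group captured — 2 items.

['51153888g', '55g8g']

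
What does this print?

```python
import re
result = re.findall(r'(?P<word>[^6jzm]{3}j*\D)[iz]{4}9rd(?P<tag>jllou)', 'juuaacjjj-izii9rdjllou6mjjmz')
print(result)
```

[('aacjjj-', 'jllou')]

Pattern: exactly 3 of any character except [6jzm], then zero or more of a literal 'j', then a non-digit (captured as 'word'); then exactly 4 of one of [iz], then the literal '9rd'; then the literal 'jl', then the literal 'lou' (captured as 'tag').
Walking the string: at [3:22] match 'aacjjj-izii9rdjllou', groups = ('aacjjj-', 'jllou').
With 2 capturing groups, `findall` returns a 2-tuple per match.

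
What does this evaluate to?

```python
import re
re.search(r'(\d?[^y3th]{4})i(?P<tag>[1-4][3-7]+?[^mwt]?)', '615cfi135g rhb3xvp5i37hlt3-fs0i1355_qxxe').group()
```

The `?` after the quantifier makes it lazy — it takes as little as possible before letting the rest of the pattern try.
The match spans [0:9] → '615cfi135'.

'615cfi135'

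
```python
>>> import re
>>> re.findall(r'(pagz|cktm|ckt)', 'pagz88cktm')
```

Branches in `(...|...)` are attempted left-to-right; the first branch that allows the whole pattern to succeed is taken.
Walking the string: at [0:4] match 'pagz', group 1 = 'pagz'; at [6:10] match 'cktm', group 1 = 'cktm'.
With a single group, `findall` returns only what that group captured — 2 items.

['pagz', 'cktm']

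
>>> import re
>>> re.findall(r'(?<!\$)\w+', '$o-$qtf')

['tf']

The negative lookaround is zero-width — it rules out positions where the adjacent text would match, without consuming anything.
Matches: at [5:7] → 'tf'.
`findall` yields the raw match text (1 of them) because the pattern has no groups.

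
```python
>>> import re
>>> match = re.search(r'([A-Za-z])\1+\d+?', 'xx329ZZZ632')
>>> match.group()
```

'xx3'

`\1` has to match the exact text group 1 already captured.
`search` walks the string left to right and returns the first match it finds.
The match spans [0:3] → 'xx3'.
Captured: group 1 = 'x'.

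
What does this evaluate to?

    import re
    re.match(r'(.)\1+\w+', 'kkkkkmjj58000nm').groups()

The match spans [0:15] → 'kkkkkmjj58000nm'.
Captured: group 1 = 'k'.

('k',)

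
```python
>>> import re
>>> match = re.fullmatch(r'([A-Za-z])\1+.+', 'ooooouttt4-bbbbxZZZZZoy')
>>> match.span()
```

(0, 23)

`\1` is not a pattern — it's the concrete string captured by group 1, re-applied verbatim.
`fullmatch` succeeds only if the pattern covers the string from start to end.
The match spans [0:23] → 'ooooouttt4-bbbbxZZZZZoy'.
Captured: group 1 = 'o'.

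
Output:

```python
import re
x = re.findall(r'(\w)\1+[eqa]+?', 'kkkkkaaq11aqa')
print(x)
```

['k', '1']

The backreference `\1` re-matches whatever the first group consumed, character for character.
Walking the string: at [0:6] match 'kkkkka', group 1 = 'k'; at [8:11] match '11a', group 1 = '1'.
One capturing group, so `findall` returns just the captured substring from each match — 2 in all.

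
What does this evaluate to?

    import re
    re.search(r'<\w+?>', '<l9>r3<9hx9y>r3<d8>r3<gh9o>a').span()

Unlike `match`, `search` isn't anchored — it looks for the pattern anywhere in the string.
The match spans [0:4] → '<l9>'.

(0, 4)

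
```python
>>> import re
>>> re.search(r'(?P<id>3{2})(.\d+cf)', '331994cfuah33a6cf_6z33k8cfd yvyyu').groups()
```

The match spans [0:8] → '331994cf'.
Captured: group 1 = '33', group 2 = '1994cf'.

('33', '1994cf')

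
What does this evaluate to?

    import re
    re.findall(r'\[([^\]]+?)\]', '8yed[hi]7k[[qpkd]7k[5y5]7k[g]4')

['hi', '[qpkd', '5y5', 'g']

Scanning left to right: at [4:8] match '[hi]', group 1 = 'hi'; at [10:17] match '[[qpkd]', group 1 = '[qpkd'; at [19:24] match '[5y5]', group 1 = '5y5'; at [26:29] match '[g]', group 1 = 'g'.
Because there's exactly one group, `findall` drops the full match and keeps group 1 from each hit.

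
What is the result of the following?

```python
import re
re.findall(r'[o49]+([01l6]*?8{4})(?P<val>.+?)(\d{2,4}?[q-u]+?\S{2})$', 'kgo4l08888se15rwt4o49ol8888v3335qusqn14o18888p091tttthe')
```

Pattern: one or more of one of [o49]; then zero or more of one of [01l6] (lazy), then exactly 4 of a literal '8' (captured); then one or more of any character (lazy) (captured as 'val'); then 2 to 4 of a digit (lazy), then one or more of a character in [q-u] (lazy), then exactly 2 of a non-whitespace character (captured); then anchored at the end.
With the lazy modifier that quantifier settles for the fewest repetitions that let the rest of the pattern succeed (the atoms after it are unaffected and can still be greedy).
Matches: at [2:55] match 'o4l08888se15rwt4o49ol8888v3335qusqn14o18888p091tttthe', groups = ('l08888', 'se15rwt4o49ol8888v3335qusqn14o18888p', '091tttthe').
With 3 capturing groups, `findall` returns a 3-tuple per match.

[('l08888', 'se15rwt4o49ol8888v3335qusqn14o18888p', '091tttthe')]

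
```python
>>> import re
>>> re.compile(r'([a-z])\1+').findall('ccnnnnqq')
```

['c', 'n', 'q']

After group 1 captures some text, `\1` only succeeds where that same text appears again.
`findall` collects group 1 from each match (3 total).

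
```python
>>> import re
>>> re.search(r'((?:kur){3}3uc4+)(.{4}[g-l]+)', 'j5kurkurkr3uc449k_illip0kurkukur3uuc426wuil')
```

None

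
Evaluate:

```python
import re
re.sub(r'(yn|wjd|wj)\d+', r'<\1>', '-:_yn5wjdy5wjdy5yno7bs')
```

Matches: at [3:6] → 'yn5'.
`\1` in the replacement pulls in group 1's text for each match.

'-:_<yn>wjdy5wjdy5yno7bs'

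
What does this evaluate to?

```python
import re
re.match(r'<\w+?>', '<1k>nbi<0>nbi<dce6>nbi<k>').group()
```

'<1k>'

`re.match` won't scan ahead — the pattern has to work from the very first character.
The match spans [0:4] → '<1k>'.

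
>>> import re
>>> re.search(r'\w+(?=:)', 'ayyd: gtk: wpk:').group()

Because the assertion is zero-width, the text it checks is not consumed and won't appear in the result.
The match spans [0:4] → 'ayyd'.

'ayyd'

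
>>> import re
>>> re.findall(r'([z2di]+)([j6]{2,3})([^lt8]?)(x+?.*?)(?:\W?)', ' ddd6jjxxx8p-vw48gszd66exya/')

Multiple groups make `findall` return tuples — one 4-tuple for each match.

[('ddd', '6jj', 'x', 'x'), ('zd', '66', 'e', 'x')]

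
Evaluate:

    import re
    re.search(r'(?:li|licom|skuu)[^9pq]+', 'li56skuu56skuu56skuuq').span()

(0, 20)

The match spans [0:20] → 'li56skuu56skuu56skuu'.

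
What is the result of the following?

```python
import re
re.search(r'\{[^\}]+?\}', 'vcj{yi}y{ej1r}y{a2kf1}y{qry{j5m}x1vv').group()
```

The match spans [3:7] → '{yi}'.

'{yi}'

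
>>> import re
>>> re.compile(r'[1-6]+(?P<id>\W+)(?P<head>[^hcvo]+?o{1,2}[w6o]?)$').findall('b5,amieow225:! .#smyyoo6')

[(':! .#', 'smyyoo6')]

Multiple groups make `findall` return tuples — one 2-tuple for the one match.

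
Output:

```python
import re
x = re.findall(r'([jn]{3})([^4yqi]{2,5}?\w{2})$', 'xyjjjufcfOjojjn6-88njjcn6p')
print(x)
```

The pattern matches exactly 3 of one of [jn] (captured); then 2 to 5 of any character except [4yqi] (lazy), then exactly 2 of a word character (captured); then anchored at the end.
Multiple groups make `findall` return tuples — one 2-tuple for the one match.

[('njj', 'cn6p')]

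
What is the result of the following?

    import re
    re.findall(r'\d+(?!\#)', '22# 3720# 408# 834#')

The negative lookaround is zero-width — it rules out positions where the adjacent text would match, without consuming anything.
Walking the string: at [0:1] → '2'; at [4:7] → '372'; at [10:12] → '40'; at [15:17] → '83'.
Since nothing is captured, `findall` lists the 4 matched substrings directly.

['2', '372', '40', '83']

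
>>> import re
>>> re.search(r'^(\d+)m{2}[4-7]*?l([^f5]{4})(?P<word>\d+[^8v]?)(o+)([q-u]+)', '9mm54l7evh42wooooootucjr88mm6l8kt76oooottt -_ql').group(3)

'42w'

The match spans [0:21] → '9mm54l7evh42wooooootu'.
Captured: group 1 = '9', group 2 = '7evh', group 3 = '42w', group 4 = 'oooooo', group 5 = 'tu'.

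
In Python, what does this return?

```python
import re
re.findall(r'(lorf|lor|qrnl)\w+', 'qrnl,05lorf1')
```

['lorf']

Alternation tries branches left to right and keeps the first one that lets the overall match succeed at that position.
Scanning left to right: at [7:12] match 'lorf1', group 1 = 'lorf'.
`findall` collects group 1 from the one match (1 total).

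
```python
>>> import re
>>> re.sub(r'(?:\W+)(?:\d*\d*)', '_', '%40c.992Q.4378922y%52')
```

Each match is replaced by '_'.

'_c_Q_y_'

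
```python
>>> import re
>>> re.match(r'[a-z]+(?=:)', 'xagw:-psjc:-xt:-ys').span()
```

Because the assertion is zero-width, the text it checks is not consumed and won't appear in the result.
With `match`, the pattern is implicitly anchored at the beginning.
The match spans [0:4] → 'xagw'.

(0, 4)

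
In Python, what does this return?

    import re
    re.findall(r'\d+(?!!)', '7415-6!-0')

['7415', '0']

The negative lookaround is zero-width — it rules out positions where the adjacent text would match, without consuming anything.
Walking the string: at [0:4] → '7415'; at [8:9] → '0'.
With no groups in the pattern, `findall` gives back each whole match — 2 here.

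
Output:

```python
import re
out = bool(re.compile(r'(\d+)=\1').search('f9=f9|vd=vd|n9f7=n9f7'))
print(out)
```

False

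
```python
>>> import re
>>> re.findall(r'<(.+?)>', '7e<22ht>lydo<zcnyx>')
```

['22ht', 'zcnyx']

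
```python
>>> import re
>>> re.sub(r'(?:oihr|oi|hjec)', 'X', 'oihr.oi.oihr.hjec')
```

'X.X.X.X'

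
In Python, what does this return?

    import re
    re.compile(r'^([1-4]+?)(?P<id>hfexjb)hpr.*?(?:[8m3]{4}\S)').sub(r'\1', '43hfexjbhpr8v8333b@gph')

'43@gph'

The pattern matches anchored at the start of the string; then one or more of a character in [1-4] (lazy) (captured); then the literal 'hf', then the literal 'ex', then the literal 'jb' (captured as 'id'); then the literal 'hpr', then zero or more of any character (lazy); then exactly 4 of one of [8m3], then a non-whitespace character (non-capturing group).
Matches: at [0:18] → '43hfexjbhpr8v8333b'.
`\1` in the replacement pulls in group 1's text for each match.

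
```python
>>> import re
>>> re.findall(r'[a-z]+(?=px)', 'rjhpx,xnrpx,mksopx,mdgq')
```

['rjh', 'xnr', 'mkso']

The positive lookaround only admits positions where the adjacent text matches; those characters stay outside the span.
Since nothing is captured, `findall` lists the 3 matched substrings directly.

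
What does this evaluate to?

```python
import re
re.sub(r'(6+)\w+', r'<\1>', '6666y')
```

The replacement refers to a captured group, so each match is rewritten using its own captured text.

'<6666>'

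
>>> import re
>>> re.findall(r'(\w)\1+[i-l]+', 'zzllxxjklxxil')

After group 1 captures some text, `\1` only succeeds where that same text appears again.
Scanning left to right: at [0:4] match 'zzll', group 1 = 'z'; at [4:9] match 'xxjkl', group 1 = 'x'; at [9:13] match 'xxil', group 1 = 'x'.
One capturing group, so `findall` returns just the captured substring from each match — 3 in all.

['z', 'x', 'x']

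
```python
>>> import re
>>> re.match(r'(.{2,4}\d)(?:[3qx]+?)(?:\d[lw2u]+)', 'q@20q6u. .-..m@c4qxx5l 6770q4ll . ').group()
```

With `match`, the pattern is implicitly anchored at the beginning.
The match spans [0:7] → 'q@20q6u'.

'q@20q6u'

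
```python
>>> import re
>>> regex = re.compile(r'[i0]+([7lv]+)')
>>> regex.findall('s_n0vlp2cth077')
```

['vl', '77']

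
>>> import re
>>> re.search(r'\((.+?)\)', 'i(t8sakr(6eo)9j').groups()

Unlike `match`, `search` isn't anchored — it looks for the pattern anywhere in the string.
The match spans [1:13] → '(t8sakr(6eo)'.
Captured: group 1 = 't8sakr(6eo'.

('t8sakr(6eo',)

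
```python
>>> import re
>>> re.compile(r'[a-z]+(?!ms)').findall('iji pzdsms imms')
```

The negative lookaround is zero-width — it rules out positions where the adjacent text would match, without consuming anything.
Matches: at [0:3] → 'iji'; at [4:10] → 'pzdsms'; at [11:15] → 'imms'.
`findall` yields the raw match text (3 of them) because the pattern has no groups.

['iji', 'pzdsms', 'imms']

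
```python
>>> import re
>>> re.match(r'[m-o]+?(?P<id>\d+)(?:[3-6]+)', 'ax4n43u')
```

The pattern matches one or more of a character in [m-o] (lazy); then one or more of a digit (captured as 'id'); then one or more of a character in [3-6] (non-capturing group).
With `match`, the pattern is implicitly anchored at the beginning.
Here the string doesn't start with a match, so the call returns None.

None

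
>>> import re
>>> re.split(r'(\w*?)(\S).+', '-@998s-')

This matches zero or more of a word character (lazy) (captured); then a non-whitespace character (captured); then one or more of any character.
With a capturing group present, the delimiter's captured portion is kept in the result list.

['', '', '-', '']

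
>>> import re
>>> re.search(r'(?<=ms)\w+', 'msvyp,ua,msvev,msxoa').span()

The `(?=…)`/`(?<=…)` assertion just peeks at neighbouring text; it doesn't advance the match position.
`search` walks the string left to right and returns the first match it finds.
The match spans [2:5] → 'vyp'.

(2, 5)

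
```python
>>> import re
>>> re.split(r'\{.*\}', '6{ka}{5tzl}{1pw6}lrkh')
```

The string is cut at each match, leaving 2 pieces.

['6', 'lrkh']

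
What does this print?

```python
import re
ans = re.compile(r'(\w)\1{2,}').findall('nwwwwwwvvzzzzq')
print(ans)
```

['w', 'z']

`\1` has to match the exact text group 1 already captured.
Scanning left to right: at [1:7] match 'wwwwww', group 1 = 'w'; at [9:13] match 'zzzz', group 1 = 'z'.
With a single group, `findall` returns only what that group captured — 2 items.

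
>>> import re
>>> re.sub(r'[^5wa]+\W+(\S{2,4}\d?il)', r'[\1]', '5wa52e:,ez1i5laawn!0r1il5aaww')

Pattern: one or more of any character except [5wa], then one or more of a non-word character; then 2 to 4 of a non-whitespace character, then optionally a digit, then the literal 'il' (captured).
`\1` in the replacement pulls in group 1's text for each match.

'5wa52e:,ez1i5laaw[0r1il]5aaww'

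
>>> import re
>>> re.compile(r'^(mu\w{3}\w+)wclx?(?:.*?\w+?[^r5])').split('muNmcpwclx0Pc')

['', 'muNmcp', 'c']

The pattern matches anchored at the start of the string; then the literal 'mu', then exactly 3 of a word character, then one or more of a word character (captured); then the literal 'wcl', then optionally the literal 'x'; then zero or more of any character (lazy), then one or more of a word character (lazy), then any character except [r5] (non-capturing group).
Lazy quantifiers expand one character at a time until the remainder of the pattern can match.
Matches to split on: at [0:12] → 'muNmcpwclx0P'.
The group in the pattern means `split` returns the separators' captures alongside the pieces.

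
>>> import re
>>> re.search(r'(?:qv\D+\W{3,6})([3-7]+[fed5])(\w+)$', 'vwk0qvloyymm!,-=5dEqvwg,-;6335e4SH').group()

'qvwg,-;6335e4SH'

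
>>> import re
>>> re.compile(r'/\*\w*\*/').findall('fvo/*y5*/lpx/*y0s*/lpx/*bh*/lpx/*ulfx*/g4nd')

Walking the string: at [3:9] → '/*y5*/'; at [12:19] → '/*y0s*/'; at [22:28] → '/*bh*/'; at [31:39] → '/*ulfx*/'.
With no groups in the pattern, `findall` gives back each whole match — 4 here.

['/*y5*/', '/*y0s*/', '/*bh*/', '/*ulfx*/']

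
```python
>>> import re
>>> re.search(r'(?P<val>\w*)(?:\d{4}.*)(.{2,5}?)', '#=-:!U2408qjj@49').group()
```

Pattern: zero or more of a word character (captured as 'val'); then exactly 4 of a digit, then zero or more of any character (non-capturing group); then 2 to 5 of any character (lazy) (captured).
The match spans [5:16] → 'U2408qjj@49'.

'U2408qjj@49'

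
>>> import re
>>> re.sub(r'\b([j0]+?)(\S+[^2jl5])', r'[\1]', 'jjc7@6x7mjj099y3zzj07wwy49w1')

With the lazy modifier that quantifier settles for the fewest repetitions that let the rest of the pattern succeed (the atoms after it are unaffected and can still be greedy).
The replacement refers to a captured group, so each match is rewritten using its own captured text.

'[j]'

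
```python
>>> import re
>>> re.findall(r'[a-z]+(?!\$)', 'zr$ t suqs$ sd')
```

A negative assertion filters positions out without eating any characters.
No capturing groups, so `findall` returns the 4 full match strings.

['z', 't', 'suq', 'sd']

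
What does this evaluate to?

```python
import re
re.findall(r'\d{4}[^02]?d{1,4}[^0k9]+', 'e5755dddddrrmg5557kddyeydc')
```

['5755dddddrrmg5557']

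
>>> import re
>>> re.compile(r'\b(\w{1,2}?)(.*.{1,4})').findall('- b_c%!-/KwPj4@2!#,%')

The pattern matches a word boundary (`\b`, zero-width); then 1 to 2 of a word character (lazy) (captured); then zero or more of any character, then 1 to 4 of any character (captured).
Lazy quantifiers expand one character at a time until the remainder of the pattern can match.
Scanning left to right: at [2:20] match 'b_c%!-/KwPj4@2!#,%', groups = ('b', '_c%!-/KwPj4@2!#,%').
Multiple groups make `findall` return tuples — one 2-tuple for the one match.

[('b', '_c%!-/KwPj4@2!#,%')]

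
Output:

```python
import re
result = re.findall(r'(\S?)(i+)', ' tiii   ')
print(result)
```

[('t', 'iii')]

This matches optionally a non-whitespace character (captured); then one or more of a literal 'i' (captured).
With 2 capturing groups, `findall` returns a 2-tuple per match.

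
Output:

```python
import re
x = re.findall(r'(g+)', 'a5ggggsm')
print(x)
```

['gggg']

The pattern matches one or more of a literal 'g' (captured).
Because there's exactly one group, `findall` drops the full match and keeps group 1 from the one hit.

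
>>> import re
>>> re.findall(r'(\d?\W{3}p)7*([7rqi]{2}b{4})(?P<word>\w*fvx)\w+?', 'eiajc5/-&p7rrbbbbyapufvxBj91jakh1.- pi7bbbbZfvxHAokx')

[('5/-&p', 'rrbbbb', 'yapufvx'), ('1.- p', 'i7bbbb', 'Zfvx')]

The pattern matches optionally a digit, then exactly 3 of a non-word character, then the literal 'p' (captured); then zero or more of a literal '7'; then exactly 2 of one of [7rqi], then exactly 4 of the literal 'b' (captured); then zero or more of a word character, then the literal 'fvx' (captured as 'word'); then one or more of a word character (lazy).
Lazy quantifiers expand one character at a time until the remainder of the pattern can match.
Matches: at [5:25] match '5/-&p7rrbbbbyapufvxB', groups = ('5/-&p', 'rrbbbb', 'yapufvx'); at [32:48] match '1.- pi7bbbbZfvxH', groups = ('1.- p', 'i7bbbb', 'Zfvx').
With 3 capturing groups, `findall` returns a 3-tuple per match.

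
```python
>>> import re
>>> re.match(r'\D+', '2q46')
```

Pattern: one or more of a non-digit.
`re.match` won't scan ahead — the pattern has to work from the very first character.
Here the string doesn't start with a match, so the call returns None.

None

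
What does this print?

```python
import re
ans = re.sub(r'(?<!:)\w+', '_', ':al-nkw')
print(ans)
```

:a_-_

The negative lookaround is zero-width — it rules out positions where the adjacent text would match, without consuming anything.
Matches: at [2:3] → 'l'; at [4:7] → 'nkw'.
Each match is replaced by '_'.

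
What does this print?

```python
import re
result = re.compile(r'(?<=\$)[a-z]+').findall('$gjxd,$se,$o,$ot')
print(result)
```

Lookahead/lookbehind check context without consuming it, so the matched span excludes the asserted characters.
Since nothing is captured, `findall` lists the 4 matched substrings directly.

['gjxd', 'se', 'o', 'ot']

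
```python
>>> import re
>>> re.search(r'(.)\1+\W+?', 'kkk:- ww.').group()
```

'kkk:'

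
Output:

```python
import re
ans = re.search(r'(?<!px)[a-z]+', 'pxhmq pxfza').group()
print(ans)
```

The negative lookahead/lookbehind blocks any match where the forbidden context is present.
`re.search` tries every starting position until one works.
The match spans [0:5] → 'pxhmq'.

pxhmq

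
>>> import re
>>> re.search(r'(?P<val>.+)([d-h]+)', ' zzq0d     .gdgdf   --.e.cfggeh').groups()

(' zzq0d     .gdgdf   --.e.cfgge', 'h')

Pattern: one or more of any character (captured as 'val'); then one or more of a character in [d-h] (captured).
`search` walks the string left to right and returns the first match it finds.
The match spans [0:31] → ' zzq0d     .gdgdf   --.e.cfggeh'.
Captured: group 1 = ' zzq0d     .gdgdf   --.e.cfgge', group 2 = 'h'.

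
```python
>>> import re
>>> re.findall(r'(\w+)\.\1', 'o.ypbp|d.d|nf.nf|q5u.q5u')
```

['d', 'nf', 'q5u']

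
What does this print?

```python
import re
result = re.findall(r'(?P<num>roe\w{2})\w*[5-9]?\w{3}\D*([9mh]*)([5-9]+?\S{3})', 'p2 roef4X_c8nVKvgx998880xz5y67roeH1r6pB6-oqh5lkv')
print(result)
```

[('roef4', '', '5lkv')]

This matches the literal 'roe', then exactly 2 of a word character (captured as 'num'); then zero or more of a word character, then optionally a character in [5-9]; then exactly 3 of a word character, then zero or more of a non-digit; then zero or more of one of [9mh] (captured); then one or more of a character in [5-9] (lazy), then exactly 3 of a non-whitespace character (captured).
Walking the string: at [3:48] match 'roef4X_c8nVKvgx998880xz5y67roeH1r6pB6-oqh5lkv', groups = ('roef4', '', '5lkv').
With 3 capturing groups, `findall` returns a 3-tuple per match.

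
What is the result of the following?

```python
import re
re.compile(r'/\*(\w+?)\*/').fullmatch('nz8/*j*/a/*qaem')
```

None

For `fullmatch`, every character of the input must be accounted for by the pattern.
Here the pattern can't cover the whole string, so the call returns None.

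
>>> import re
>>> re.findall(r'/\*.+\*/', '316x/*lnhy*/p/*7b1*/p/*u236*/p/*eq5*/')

['/*lnhy*/p/*7b1*/p/*u236*/p/*eq5*/']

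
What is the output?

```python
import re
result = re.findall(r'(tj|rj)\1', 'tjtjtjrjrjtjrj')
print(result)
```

`\1` has to match the exact text group 1 already captured.
Walking the string: at [0:4] match 'tjtj', group 1 = 'tj'; at [6:10] match 'rjrj', group 1 = 'rj'.
With a single group, `findall` returns only what that group captured — 2 items.

['tj', 'rj']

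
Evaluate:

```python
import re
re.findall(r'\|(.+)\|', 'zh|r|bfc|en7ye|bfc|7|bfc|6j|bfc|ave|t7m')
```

['r|bfc|en7ye|bfc|7|bfc|6j|bfc|ave']

Scanning left to right: at [2:36] match '|r|bfc|en7ye|bfc|7|bfc|6j|bfc|ave|', group 1 = 'r|bfc|en7ye|bfc|7|bfc|6j|bfc|ave'.
`findall` collects group 1 from the one match (1 total).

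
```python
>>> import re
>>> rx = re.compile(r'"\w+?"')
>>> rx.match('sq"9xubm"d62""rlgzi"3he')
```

None

`match` is anchored at position 0; if the pattern doesn't fit there, it returns None.
Here the pattern fails at index 0, so the call returns None.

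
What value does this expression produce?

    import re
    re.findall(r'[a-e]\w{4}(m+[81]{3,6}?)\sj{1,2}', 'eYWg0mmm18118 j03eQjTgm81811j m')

['mmm18118']

The pattern matches a character in [a-e], then exactly 4 of a word character; then one or more of a literal 'm', then 3 to 6 of one of [81] (lazy) (captured); then whitespace, then 1 to 2 of the literal 'j'.
Matches: at [0:15] match 'eYWg0mmm18118 j', group 1 = 'mmm18118'.
One capturing group, so `findall` returns just the captured substring from the one match — 1 in all.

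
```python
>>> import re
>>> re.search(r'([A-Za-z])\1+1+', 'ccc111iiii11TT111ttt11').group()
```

'ccc111'

A backreference is literal: `\1` must see the identical characters the first group matched.
The match spans [0:6] → 'ccc111'.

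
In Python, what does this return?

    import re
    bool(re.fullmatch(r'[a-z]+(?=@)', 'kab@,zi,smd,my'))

False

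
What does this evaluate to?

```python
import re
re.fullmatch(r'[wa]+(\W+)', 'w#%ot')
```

None

`fullmatch` succeeds only if the pattern covers the string from start to end.
Here the pattern can't cover the whole string, so the call returns None.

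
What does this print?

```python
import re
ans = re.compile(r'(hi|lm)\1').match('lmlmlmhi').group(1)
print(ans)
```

lm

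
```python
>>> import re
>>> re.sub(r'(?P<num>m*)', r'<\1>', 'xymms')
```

'<>x<>y<mm><>s<>'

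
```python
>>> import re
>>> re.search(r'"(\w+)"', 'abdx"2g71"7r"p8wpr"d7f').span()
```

(4, 10)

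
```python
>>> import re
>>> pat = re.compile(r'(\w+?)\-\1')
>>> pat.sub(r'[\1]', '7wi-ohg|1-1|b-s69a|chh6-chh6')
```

'7wi-ohg|[1]|b-s69a|[chh6]'

`\1` is not a pattern — it's the concrete string captured by group 1, re-applied verbatim.
The replacement refers to a captured group, so each match is rewritten using its own captured text.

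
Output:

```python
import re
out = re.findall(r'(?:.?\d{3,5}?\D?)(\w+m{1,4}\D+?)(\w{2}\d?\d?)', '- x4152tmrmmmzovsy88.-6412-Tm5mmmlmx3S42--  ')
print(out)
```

[('2tmrmmmz', 'ov'), ('Tm5mmmlmx', '3S42')]

Pattern: optionally any character, then 3 to 5 of a digit (lazy), then optionally a non-digit (non-capturing group); then one or more of a word character, then 1 to 4 of a literal 'm', then one or more of a non-digit (lazy) (captured); then exactly 2 of a word character, then optionally a digit, then optionally a digit (captured).
A `+?`/`*?`/`{m,n}?` starts at its minimum and grows only as far as needed for what follows to match.
Walking the string: at [2:16] match 'x4152tmrmmmzov', groups = ('2tmrmmmz', 'ov'); at [21:40] match '-6412-Tm5mmmlmx3S42', groups = ('Tm5mmmlmx', '3S42').
With 2 capturing groups, `findall` returns a 2-tuple per match.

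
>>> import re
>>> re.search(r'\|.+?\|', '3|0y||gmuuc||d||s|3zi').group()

'|0y|'

The match spans [1:5] → '|0y|'.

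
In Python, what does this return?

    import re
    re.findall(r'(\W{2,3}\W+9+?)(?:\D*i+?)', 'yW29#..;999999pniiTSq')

['#..;999999']

Pattern: 2 to 3 of a non-word character, then one or more of a non-word character, then one or more of the literal '9' (lazy) (captured); then zero or more of a non-digit, then one or more of a literal 'i' (lazy) (non-capturing group).
Walking the string: at [4:18] match '#..;999999pnii', group 1 = '#..;999999'.
With a single group, `findall` returns only what that group captured — 1 item.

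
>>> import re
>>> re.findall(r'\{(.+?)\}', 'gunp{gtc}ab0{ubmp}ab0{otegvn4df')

['gtc', 'ubmp']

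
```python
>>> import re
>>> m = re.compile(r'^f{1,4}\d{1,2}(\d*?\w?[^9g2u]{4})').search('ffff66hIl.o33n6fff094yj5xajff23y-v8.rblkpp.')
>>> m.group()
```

This matches anchored at the start of the string; then 1 to 4 of the literal 'f', then 1 to 2 of a digit; then zero or more of a digit (lazy), then optionally a word character, then exactly 4 of any character except [9g2u] (captured).
`re.search` tries every starting position until one works.
The match spans [0:11] → 'ffff66hIl.o'.
Captured: group 1 = 'hIl.o'.

'ffff66hIl.o'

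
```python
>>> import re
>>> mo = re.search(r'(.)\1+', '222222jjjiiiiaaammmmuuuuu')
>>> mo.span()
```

A backreference is literal: `\1` must see the identical characters the first group matched.
`re.search` scans for the first position where the pattern succeeds.
The match spans [0:6] → '222222'.
Captured: group 1 = '2'.

(0, 6)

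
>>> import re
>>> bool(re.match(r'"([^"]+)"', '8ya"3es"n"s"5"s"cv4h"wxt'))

False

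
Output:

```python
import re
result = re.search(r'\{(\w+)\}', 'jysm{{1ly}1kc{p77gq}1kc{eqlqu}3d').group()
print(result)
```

Unlike `match`, `search` isn't anchored — it looks for the pattern anywhere in the string.
The match spans [5:10] → '{1ly}'.
Captured: group 1 = '1ly'.

{1ly}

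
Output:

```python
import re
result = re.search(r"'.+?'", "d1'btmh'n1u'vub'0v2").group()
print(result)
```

The `?` after the quantifier makes it lazy — it takes as little as possible before letting the rest of the pattern try.
`re.search` tries every starting position until one works.
The match spans [2:8] → "'btmh'".

'btmh'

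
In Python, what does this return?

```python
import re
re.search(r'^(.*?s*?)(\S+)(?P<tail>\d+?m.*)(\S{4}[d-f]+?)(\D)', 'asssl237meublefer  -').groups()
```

Pattern: anchored at the start of the string; then zero or more of any character (lazy), then zero or more of a literal 's' (lazy) (captured); then one or more of a non-whitespace character (captured); then one or more of a digit (lazy), then a literal 'm', then zero or more of any character (captured as 'tail'); then exactly 4 of a non-whitespace character, then one or more of a character in [d-f] (lazy) (captured); then a non-digit (captured).
Lazy quantifiers expand one character at a time until the remainder of the pattern can match.
`re.search` scans for the first position where the pattern succeeds.
The match spans [0:17] → 'asssl237meublefer'.
Captured: group 1 = '', group 2 = 'asssl23', group 3 = '7meu', group 4 = 'blefe', group 5 = 'r'.

('', 'asssl23', '7meu', 'blefe', 'r')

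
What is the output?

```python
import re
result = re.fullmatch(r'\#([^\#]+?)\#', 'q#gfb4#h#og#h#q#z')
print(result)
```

For `fullmatch`, every character of the input must be accounted for by the pattern.
Here there's no way to consume every character, so the call returns None.

None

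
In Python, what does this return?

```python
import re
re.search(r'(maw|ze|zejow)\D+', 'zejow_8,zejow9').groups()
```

The match spans [0:6] → 'zejow_'.
Captured: group 1 = 'ze'.

('ze',)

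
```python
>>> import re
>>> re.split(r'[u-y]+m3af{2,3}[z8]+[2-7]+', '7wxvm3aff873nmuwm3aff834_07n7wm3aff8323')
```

This matches one or more of a character in [u-y], then the literal 'm3a', then 2 to 3 of the literal 'f'; then one or more of one of [z8]; then one or more of a character in [2-7].
Each match becomes a cut point; 4 segments remain.

['7', 'nm', '_07n7', '']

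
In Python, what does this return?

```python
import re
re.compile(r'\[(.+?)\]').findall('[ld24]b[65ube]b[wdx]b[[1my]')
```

Lazy quantifiers expand one character at a time until the remainder of the pattern can match.
Scanning left to right: at [0:6] match '[ld24]', group 1 = 'ld24'; at [7:14] match '[65ube]', group 1 = '65ube'; at [15:20] match '[wdx]', group 1 = 'wdx'; at [21:27] match '[[1my]', group 1 = '[1my'.
With a single group, `findall` returns only what that group captured — 4 items.

['ld24', '65ube', 'wdx', '[1my']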